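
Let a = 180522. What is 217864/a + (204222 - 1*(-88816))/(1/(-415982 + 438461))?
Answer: 594567367802654/90261 ≈ 6.5872e+9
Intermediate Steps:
217864/a + (204222 - 1*(-88816))/(1/(-415982 + 438461)) = 217864/180522 + (204222 - 1*(-88816))/(1/(-415982 + 438461)) = 217864*(1/180522) + (204222 + 88816)/(1/22479) = 108932/90261 + 293038/(1/22479) = 108932/90261 + 293038*22479 = 108932/90261 + 6587201202 = 594567367802654/90261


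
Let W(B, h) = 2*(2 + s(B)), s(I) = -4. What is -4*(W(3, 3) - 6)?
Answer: 40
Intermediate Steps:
W(B, h) = -4 (W(B, h) = 2*(2 - 4) = 2*(-2) = -4)
-4*(W(3, 3) - 6) = -4*(-4 - 6) = -4*(-10) = 40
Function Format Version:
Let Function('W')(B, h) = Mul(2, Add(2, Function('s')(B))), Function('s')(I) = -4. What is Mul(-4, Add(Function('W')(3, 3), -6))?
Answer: 40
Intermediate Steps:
Function('W')(B, h) = -4 (Function('W')(B, h) = Mul(2, Add(2, -4)) = Mul(2, -2) = -4)
Mul(-4, Add(Function('W')(3, 3), -6)) = Mul(-4, Add(-4, -6)) = Mul(-4, -10) = 40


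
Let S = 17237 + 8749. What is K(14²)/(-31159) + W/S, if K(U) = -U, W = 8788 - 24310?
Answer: -79759457/134949629 ≈ -0.59103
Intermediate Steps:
W = -15522
S = 25986
K(14²)/(-31159) + W/S = -1*14²/(-31159) - 15522/25986 = -1*196*(-1/31159) - 15522*1/25986 = -196*(-1/31159) - 2587/4331 = 196/31159 - 2587/4331 = -79759457/134949629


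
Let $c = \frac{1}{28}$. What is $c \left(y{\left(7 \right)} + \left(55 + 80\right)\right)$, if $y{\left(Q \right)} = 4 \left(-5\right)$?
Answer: $\frac{115}{28} \approx 4.1071$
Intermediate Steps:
$y{\left(Q \right)} = -20$
$c = \frac{1}{28} \approx 0.035714$
$c \left(y{\left(7 \right)} + \left(55 + 80\right)\right) = \frac{-20 + \left(55 + 80\right)}{28} = \frac{-20 + 135}{28} = \frac{1}{28} \cdot 115 = \frac{115}{28}$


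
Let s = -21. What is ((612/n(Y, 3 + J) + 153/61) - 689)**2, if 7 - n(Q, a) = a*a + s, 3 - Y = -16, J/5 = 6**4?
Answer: 3097661146109110529257024/6572993121146976241 ≈ 4.7127e+5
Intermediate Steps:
J = 6480 (J = 5*6**4 = 5*1296 = 6480)
Y = 19 (Y = 3 - 1*(-16) = 3 + 16 = 19)
n(Q, a) = 28 - a**2 (n(Q, a) = 7 - (a*a - 21) = 7 - (a**2 - 21) = 7 - (-21 + a**2) = 7 + (21 - a**2) = 28 - a**2)
((612/n(Y, 3 + J) + 153/61) - 689)**2 = ((612/(28 - (3 + 6480)**2) + 153/61) - 689)**2 = ((612/(28 - 1*6483**2) + 153*(1/61)) - 689)**2 = ((612/(28 - 1*42029289) + 153/61) - 689)**2 = ((612/(28 - 42029289) + 153/61) - 689)**2 = ((612/(-42029261) + 153/61) - 689)**2 = ((612*(-1/42029261) + 153/61) - 689)**2 = ((-612/42029261 + 153/61) - 689)**2 = (6430439601/2563784921 - 689)**2 = (-1760017370968/2563784921)**2 = 3097661146109110529257024/6572993121146976241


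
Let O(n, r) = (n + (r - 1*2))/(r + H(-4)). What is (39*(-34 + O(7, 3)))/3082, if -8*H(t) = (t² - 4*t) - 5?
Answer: -1079/1541 ≈ -0.70019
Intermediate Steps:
H(t) = 5/8 + t/2 - t²/8 (H(t) = -((t² - 4*t) - 5)/8 = -(-5 + t² - 4*t)/8 = 5/8 + t/2 - t²/8)
O(n, r) = (-2 + n + r)/(-27/8 + r) (O(n, r) = (n + (r - 1*2))/(r + (5/8 + (½)*(-4) - ⅛*(-4)²)) = (n + (r - 2))/(r + (5/8 - 2 - ⅛*16)) = (n + (-2 + r))/(r + (5/8 - 2 - 2)) = (-2 + n + r)/(r - 27/8) = (-2 + n + r)/(-27/8 + r))
(39*(-34 + O(7, 3)))/3082 = (39*(-34 + 8*(-2 + 7 + 3)/(-27 + 8*3)))/3082 = (39*(-34 + 8*8/(-27 + 24)))*(1/3082) = (39*(-34 + 8*8/(-3)))*(1/3082) = (39*(-34 + 8*(-⅓)*8))*(1/3082) = (39*(-34 - 64/3))*(1/3082) = (39*(-166/3))*(1/3082) = -2158*1/3082 = -1079/1541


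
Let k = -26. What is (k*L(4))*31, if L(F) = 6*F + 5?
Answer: -23374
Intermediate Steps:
L(F) = 5 + 6*F
(k*L(4))*31 = -26*(5 + 6*4)*31 = -26*(5 + 24)*31 = -26*29*31 = -754*31 = -23374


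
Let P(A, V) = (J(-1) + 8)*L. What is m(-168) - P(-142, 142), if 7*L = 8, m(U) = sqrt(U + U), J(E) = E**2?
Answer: -72/7 + 4*I*sqrt(21) ≈ -10.286 + 18.33*I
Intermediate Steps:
m(U) = sqrt(2)*sqrt(U) (m(U) = sqrt(2*U) = sqrt(2)*sqrt(U))
L = 8/7 (L = (1/7)*8 = 8/7 ≈ 1.1429)
P(A, V) = 72/7 (P(A, V) = ((-1)**2 + 8)*(8/7) = (1 + 8)*(8/7) = 9*(8/7) = 72/7)
m(-168) - P(-142, 142) = sqrt(2)*sqrt(-168) - 1*72/7 = sqrt(2)*(2*I*sqrt(42)) - 72/7 = 4*I*sqrt(21) - 72/7 = -72/7 + 4*I*sqrt(21)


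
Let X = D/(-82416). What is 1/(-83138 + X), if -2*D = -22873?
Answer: -164832/13703825689 ≈ -1.2028e-5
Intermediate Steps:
D = 22873/2 (D = -1/2*(-22873) = 22873/2 ≈ 11437.)
X = -22873/164832 (X = (22873/2)/(-82416) = (22873/2)*(-1/82416) = -22873/164832 ≈ -0.13877)
1/(-83138 + X) = 1/(-83138 - 22873/164832) = 1/(-13703825689/164832) = -164832/13703825689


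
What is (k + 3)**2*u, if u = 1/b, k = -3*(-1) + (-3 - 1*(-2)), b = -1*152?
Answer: -25/152 ≈ -0.16447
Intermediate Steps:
b = -152
k = 2 (k = 3 + (-3 + 2) = 3 - 1 = 2)
u = -1/152 (u = 1/(-152) = -1/152 ≈ -0.0065789)
(k + 3)**2*u = (2 + 3)**2*(-1/152) = 5**2*(-1/152) = 25*(-1/152) = -25/152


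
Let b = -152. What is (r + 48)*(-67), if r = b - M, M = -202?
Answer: -6566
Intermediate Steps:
r = 50 (r = -152 - 1*(-202) = -152 + 202 = 50)
(r + 48)*(-67) = (50 + 48)*(-67) = 98*(-67) = -6566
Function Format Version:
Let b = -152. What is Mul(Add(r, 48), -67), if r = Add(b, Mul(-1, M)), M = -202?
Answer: -6566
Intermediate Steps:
r = 50 (r = Add(-152, Mul(-1, -202)) = Add(-152, 202) = 50)
Mul(Add(r, 48), -67) = Mul(Add(50, 48), -67) = Mul(98, -67) = -6566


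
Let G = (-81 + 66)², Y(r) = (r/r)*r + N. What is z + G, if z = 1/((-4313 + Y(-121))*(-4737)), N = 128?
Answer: 4589442451/20397522 ≈ 225.00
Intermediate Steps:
Y(r) = 128 + r (Y(r) = (r/r)*r + 128 = 1*r + 128 = r + 128 = 128 + r)
G = 225 (G = (-15)² = 225)
z = 1/20397522 (z = 1/((-4313 + (128 - 121))*(-4737)) = -1/4737/(-4313 + 7) = -1/4737/(-4306) = -1/4306*(-1/4737) = 1/20397522 ≈ 4.9026e-8)
z + G = 1/20397522 + 225 = 4589442451/20397522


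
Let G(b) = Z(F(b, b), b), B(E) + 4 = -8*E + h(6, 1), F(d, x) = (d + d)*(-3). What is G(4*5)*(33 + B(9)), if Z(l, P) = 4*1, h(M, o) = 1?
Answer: -168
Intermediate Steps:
F(d, x) = -6*d (F(d, x) = (2*d)*(-3) = -6*d)
B(E) = -3 - 8*E (B(E) = -4 + (-8*E + 1) = -4 + (1 - 8*E) = -3 - 8*E)
Z(l, P) = 4
G(b) = 4
G(4*5)*(33 + B(9)) = 4*(33 + (-3 - 8*9)) = 4*(33 + (-3 - 72)) = 4*(33 - 75) = 4*(-42) = -168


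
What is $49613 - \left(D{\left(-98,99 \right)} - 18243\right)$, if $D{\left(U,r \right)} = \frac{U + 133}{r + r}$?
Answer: $\frac{13435453}{198} \approx 67856.0$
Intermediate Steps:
$D{\left(U,r \right)} = \frac{133 + U}{2 r}$
$49613 - \left(D{\left(-98,99 \right)} - 18243\right) = 49613 - \left(\frac{133 - 98}{2 \cdot 99} - 18243\right) = 49613 - \left(\frac{1}{2} \cdot \frac{1}{99} \cdot 35 - 18243\right) = 49613 - \left(\frac{35}{198} - 18243\right) = 49613 - - \frac{3612079}{198} = 49613 + \frac{3612079}{198} = \frac{13435453}{198}$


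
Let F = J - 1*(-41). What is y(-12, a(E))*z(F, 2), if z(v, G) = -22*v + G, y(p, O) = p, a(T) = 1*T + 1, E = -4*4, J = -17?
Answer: 6312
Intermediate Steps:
E = -16
a(T) = 1 + T (a(T) = T + 1 = 1 + T)
F = 24 (F = -17 - 1*(-41) = -17 + 41 = 24)
z(v, G) = G - 22*v
y(-12, a(E))*z(F, 2) = -12*(2 - 22*24) = -12*(2 - 528) = -12*(-526) = 6312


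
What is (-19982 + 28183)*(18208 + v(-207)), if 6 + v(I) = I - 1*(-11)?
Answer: 147667206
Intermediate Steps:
v(I) = 5 + I (v(I) = -6 + (I - 1*(-11)) = -6 + (I + 11) = -6 + (11 + I) = 5 + I)
(-19982 + 28183)*(18208 + v(-207)) = (-19982 + 28183)*(18208 + (5 - 207)) = 8201*(18208 - 202) = 8201*18006 = 147667206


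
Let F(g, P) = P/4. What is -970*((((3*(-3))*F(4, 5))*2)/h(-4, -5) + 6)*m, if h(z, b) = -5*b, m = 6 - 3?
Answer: -14841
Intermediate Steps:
F(g, P) = P/4 (F(g, P) = P*(¼) = P/4)
m = 3
-970*((((3*(-3))*F(4, 5))*2)/h(-4, -5) + 6)*m = -970*((((3*(-3))*((¼)*5))*2)/((-5*(-5))) + 6)*3 = -970*((-9*5/4*2)/25 + 6)*3 = -970*(-45/4*2*(1/25) + 6)*3 = -970*(-45/2*1/25 + 6)*3 = -970*(-9/10 + 6)*3 = -4947*3 = -970*153/10 = -14841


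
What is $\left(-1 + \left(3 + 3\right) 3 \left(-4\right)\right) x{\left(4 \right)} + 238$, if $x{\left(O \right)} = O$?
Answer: $-54$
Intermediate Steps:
$\left(-1 + \left(3 + 3\right) 3 \left(-4\right)\right) x{\left(4 \right)} + 238 = \left(-1 + \left(3 + 3\right) 3 \left(-4\right)\right) 4 + 238 = \left(-1 + 6 \cdot 3 \left(-4\right)\right) 4 + 238 = \left(-1 + 18 \left(-4\right)\right) 4 + 238 = \left(-1 - 72\right) 4 + 238 = \left(-73\right) 4 + 238 = -292 + 238 = -54$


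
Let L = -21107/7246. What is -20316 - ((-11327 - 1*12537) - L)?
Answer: 25687701/7246 ≈ 3545.1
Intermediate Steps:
L = -21107/7246 (L = -21107*1/7246 = -21107/7246 ≈ -2.9129)
-20316 - ((-11327 - 1*12537) - L) = -20316 - ((-11327 - 1*12537) - 1*(-21107/7246)) = -20316 - ((-11327 - 12537) + 21107/7246) = -20316 - (-23864 + 21107/7246) = -20316 - 1*(-172897437/7246) = -20316 + 172897437/7246 = 25687701/7246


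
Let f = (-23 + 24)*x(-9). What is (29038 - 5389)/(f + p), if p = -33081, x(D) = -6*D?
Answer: -7883/11009 ≈ -0.71605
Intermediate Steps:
f = 54 (f = (-23 + 24)*(-6*(-9)) = 1*54 = 54)
(29038 - 5389)/(f + p) = (29038 - 5389)/(54 - 33081) = 23649/(-33027) = 23649*(-1/33027) = -7883/11009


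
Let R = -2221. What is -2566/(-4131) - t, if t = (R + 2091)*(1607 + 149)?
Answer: 943027246/4131 ≈ 2.2828e+5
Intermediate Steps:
t = -228280 (t = (-2221 + 2091)*(1607 + 149) = -130*1756 = -228280)
-2566/(-4131) - t = -2566/(-4131) - 1*(-228280) = -2566*(-1/4131) + 228280 = 2566/4131 + 228280 = 943027246/4131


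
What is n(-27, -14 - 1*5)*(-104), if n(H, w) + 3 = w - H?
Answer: -520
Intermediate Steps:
n(H, w) = -3 + w - H (n(H, w) = -3 + (w - H) = -3 + w - H)
n(-27, -14 - 1*5)*(-104) = (-3 + (-14 - 1*5) - 1*(-27))*(-104) = (-3 + (-14 - 5) + 27)*(-104) = (-3 - 19 + 27)*(-104) = 5*(-104) = -520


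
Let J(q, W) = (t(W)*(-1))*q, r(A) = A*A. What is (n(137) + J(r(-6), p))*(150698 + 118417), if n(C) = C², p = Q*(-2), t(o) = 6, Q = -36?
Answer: 4992890595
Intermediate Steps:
r(A) = A²
p = 72 (p = -36*(-2) = 72)
J(q, W) = -6*q (J(q, W) = (6*(-1))*q = -6*q)
(n(137) + J(r(-6), p))*(150698 + 118417) = (137² - 6*(-6)²)*(150698 + 118417) = (18769 - 6*36)*269115 = (18769 - 216)*269115 = 18553*269115 = 4992890595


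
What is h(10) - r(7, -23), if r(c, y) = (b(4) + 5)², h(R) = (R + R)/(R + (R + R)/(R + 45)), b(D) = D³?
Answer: -271267/57 ≈ -4759.1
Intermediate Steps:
h(R) = 2*R/(R + 2*R/(45 + R)) (h(R) = (2*R)/(R + (2*R)/(45 + R)) = (2*R)/(R + 2*R/(45 + R)) = 2*R/(R + 2*R/(45 + R)))
r(c, y) = 4761 (r(c, y) = (4³ + 5)² = (64 + 5)² = 69² = 4761)
h(10) - r(7, -23) = 2*(45 + 10)/(47 + 10) - 1*4761 = 2*55/57 - 4761 = 2*(1/57)*55 - 4761 = 110/57 - 4761 = -271267/57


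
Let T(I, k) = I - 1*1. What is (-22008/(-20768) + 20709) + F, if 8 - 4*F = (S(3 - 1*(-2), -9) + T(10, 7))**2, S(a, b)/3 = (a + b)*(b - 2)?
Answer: 20432869/1298 ≈ 15742.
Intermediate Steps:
T(I, k) = -1 + I (T(I, k) = I - 1 = -1 + I)
S(a, b) = 3*(-2 + b)*(a + b) (S(a, b) = 3*((a + b)*(b - 2)) = 3*((a + b)*(-2 + b)) = 3*((-2 + b)*(a + b)) = 3*(-2 + b)*(a + b))
F = -19873/4 (F = 2 - ((-6*(3 - 1*(-2)) - 6*(-9) + 3*(-9)**2 + 3*(3 - 1*(-2))*(-9)) + (-1 + 10))**2/4 = 2 - ((-6*(3 + 2) + 54 + 3*81 + 3*(3 + 2)*(-9)) + 9)**2/4 = 2 - ((-6*5 + 54 + 243 + 3*5*(-9)) + 9)**2/4 = 2 - ((-30 + 54 + 243 - 135) + 9)**2/4 = 2 - (132 + 9)**2/4 = 2 - 1/4*141**2 = 2 - 1/4*19881 = 2 - 19881/4 = -19873/4 ≈ -4968.3)
(-22008/(-20768) + 20709) + F = (-22008/(-20768) + 20709) - 19873/4 = (-22008*(-1/20768) + 20709) - 19873/4 = (2751/2596 + 20709) - 19873/4 = 53763315/2596 - 19873/4 = 20432869/1298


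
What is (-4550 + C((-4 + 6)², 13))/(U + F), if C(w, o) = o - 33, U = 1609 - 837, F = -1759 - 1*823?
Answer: 457/181 ≈ 2.5249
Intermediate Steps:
F = -2582 (F = -1759 - 823 = -2582)
U = 772
C(w, o) = -33 + o
(-4550 + C((-4 + 6)², 13))/(U + F) = (-4550 + (-33 + 13))/(772 - 2582) = (-4550 - 20)/(-1810) = -4570*(-1/1810) = 457/181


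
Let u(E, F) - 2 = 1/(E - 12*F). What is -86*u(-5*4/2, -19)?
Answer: -18791/109 ≈ -172.39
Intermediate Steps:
u(E, F) = 2 + 1/(E - 12*F)
-86*u(-5*4/2, -19) = -86*(1 - 24*(-19) + 2*(-5*4/2))/(-5*4/2 - 12*(-19)) = -86*(1 + 456 + 2*(-20*½))/(-20*½ + 228) = -86*(1 + 456 + 2*(-10))/(-10 + 228) = -86*(1 + 456 - 20)/218 = -43*437/109 = -86*437/218 = -18791/109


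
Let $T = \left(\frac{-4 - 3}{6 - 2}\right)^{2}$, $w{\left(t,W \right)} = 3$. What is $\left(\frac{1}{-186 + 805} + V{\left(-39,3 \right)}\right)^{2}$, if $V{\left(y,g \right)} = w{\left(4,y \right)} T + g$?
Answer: $\frac{14573559841}{98089216} \approx 148.57$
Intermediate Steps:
$T = \frac{49}{16}$ ($T = \left(- \frac{7}{4}\right)^{2} = \frac{49}{16} \approx 3.0625$)
$V{\left(y,g \right)} = \frac{147}{16} + g$ ($V{\left(y,g \right)} = 3 \cdot \frac{49}{16} + g = \frac{147}{16} + g$)
$\left(\frac{1}{-186 + 805} + V{\left(-39,3 \right)}\right)^{2} = \left(\frac{1}{-186 + 805} + \left(\frac{147}{16} + 3\right)\right)^{2} = \left(\frac{1}{619} + \frac{195}{16}\right)^{2} = \left(\frac{120721}{9904}\right)^{2} = \frac{14573559841}{98089216}$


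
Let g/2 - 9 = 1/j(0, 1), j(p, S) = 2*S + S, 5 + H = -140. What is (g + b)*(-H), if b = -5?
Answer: 5945/3 ≈ 1981.7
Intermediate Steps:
H = -145 (H = -5 - 140 = -145)
j(p, S) = 3*S
g = 56/3 (g = 18 + 2/((3*1)) = 18 + 2/3 = 18 + 2*(⅓) = 18 + ⅔ = 56/3 ≈ 18.667)
(g + b)*(-H) = (56/3 - 5)*(-1*(-145)) = (41/3)*145 = 5945/3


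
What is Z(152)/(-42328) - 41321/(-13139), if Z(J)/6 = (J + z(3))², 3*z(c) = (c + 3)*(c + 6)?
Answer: -9451202/9931207 ≈ -0.95167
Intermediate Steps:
z(c) = (3 + c)*(6 + c)/3 (z(c) = ((c + 3)*(c + 6))/3 = ((3 + c)*(6 + c))/3 = (3 + c)*(6 + c)/3)
Z(J) = 6*(18 + J)² (Z(J) = 6*(J + (6 + 3*3 + (⅓)*3²))² = 6*(J + (6 + 9 + (⅓)*9))² = 6*(J + (6 + 9 + 3))² = 6*(J + 18)² = 6*(18 + J)²)
Z(152)/(-42328) - 41321/(-13139) = (6*(18 + 152)²)/(-42328) - 41321/(-13139) = (6*170²)*(-1/42328) - 41321*(-1/13139) = (6*28900)*(-1/42328) + 5903/1877 = 173400*(-1/42328) + 5903/1877 = -21675/5291 + 5903/1877 = -9451202/9931207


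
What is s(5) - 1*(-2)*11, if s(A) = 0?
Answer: 22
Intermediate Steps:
s(5) - 1*(-2)*11 = 0 - 1*(-2)*11 = 0 + 2*11 = 0 + 22 = 22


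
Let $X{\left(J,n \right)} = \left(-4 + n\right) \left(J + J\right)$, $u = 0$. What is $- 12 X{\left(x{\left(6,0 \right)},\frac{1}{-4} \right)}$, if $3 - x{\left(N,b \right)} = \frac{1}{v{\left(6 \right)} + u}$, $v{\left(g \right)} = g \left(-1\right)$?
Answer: $323$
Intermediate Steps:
$v{\left(g \right)} = - g$
$x{\left(N,b \right)} = \frac{19}{6}$ ($x{\left(N,b \right)} = 3 - \frac{1}{\left(-1\right) 6 + 0} = 3 - \frac{1}{-6 + 0} = 3 - \frac{1}{-6} = 3 - - \frac{1}{6} = 3 + \frac{1}{6} = \frac{19}{6}$)
$X{\left(J,n \right)} = 2 J \left(-4 + n\right)$ ($X{\left(J,n \right)} = \left(-4 + n\right) 2 J = 2 J \left(-4 + n\right)$)
$- 12 X{\left(x{\left(6,0 \right)},\frac{1}{-4} \right)} = - 12 \cdot 2 \cdot \frac{19}{6} \left(-4 + \frac{1}{-4}\right) = - 12 \cdot 2 \cdot \frac{19}{6} \left(-4 - \frac{1}{4}\right) = - 12 \cdot 2 \cdot \frac{19}{6} \left(- \frac{17}{4}\right) = \left(-12\right) \left(- \frac{323}{12}\right) = 323$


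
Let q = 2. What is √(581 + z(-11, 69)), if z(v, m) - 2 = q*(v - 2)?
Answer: √557 ≈ 23.601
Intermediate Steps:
z(v, m) = -2 + 2*v (z(v, m) = 2 + 2*(v - 2) = 2 + 2*(-2 + v) = 2 + (-4 + 2*v) = -2 + 2*v)
√(581 + z(-11, 69)) = √(581 + (-2 + 2*(-11))) = √(581 + (-2 - 22)) = √(581 - 24) = √557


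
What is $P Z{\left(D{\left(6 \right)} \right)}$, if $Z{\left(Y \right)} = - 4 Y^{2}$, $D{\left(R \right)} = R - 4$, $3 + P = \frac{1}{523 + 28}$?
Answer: $\frac{26432}{551} \approx 47.971$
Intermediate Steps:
$P = - \frac{1652}{551}$ ($P = -3 + \frac{1}{523 + 28} = -3 + \frac{1}{551} = - \frac{1652}{551} \approx -2.9982$)
$D{\left(R \right)} = -4 + R$ ($D{\left(R \right)} = R - 4 = -4 + R$)
$P Z{\left(D{\left(6 \right)} \right)} = - \frac{1652 \left(- 4 \left(-4 + 6\right)^{2}\right)}{551} = - \frac{1652 \left(- 4 \cdot 2^{2}\right)}{551} = - \frac{1652 \left(\left(-4\right) 4\right)}{551} = \left(- \frac{1652}{551}\right) \left(-16\right) = \frac{26432}{551}$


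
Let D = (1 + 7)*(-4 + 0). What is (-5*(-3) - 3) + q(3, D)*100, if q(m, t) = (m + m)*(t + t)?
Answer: -38388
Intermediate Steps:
D = -32 (D = 8*(-4) = -32)
q(m, t) = 4*m*t (q(m, t) = (2*m)*(2*t) = 4*m*t)
(-5*(-3) - 3) + q(3, D)*100 = (-5*(-3) - 3) + (4*3*(-32))*100 = (15 - 3) - 384*100 = 12 - 38400 = -38388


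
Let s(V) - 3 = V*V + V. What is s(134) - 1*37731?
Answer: -19638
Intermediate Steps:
s(V) = 3 + V + V² (s(V) = 3 + (V*V + V) = 3 + (V² + V) = 3 + (V + V²) = 3 + V + V²)
s(134) - 1*37731 = (3 + 134 + 134²) - 1*37731 = (3 + 134 + 17956) - 37731 = 18093 - 37731 = -19638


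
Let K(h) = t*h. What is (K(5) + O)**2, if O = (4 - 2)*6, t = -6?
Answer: 324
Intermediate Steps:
K(h) = -6*h
O = 12 (O = 2*6 = 12)
(K(5) + O)**2 = (-6*5 + 12)**2 = (-30 + 12)**2 = (-18)**2 = 324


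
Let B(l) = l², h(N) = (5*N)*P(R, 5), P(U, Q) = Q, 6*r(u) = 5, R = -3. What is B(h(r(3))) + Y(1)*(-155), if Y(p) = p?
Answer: 10045/36 ≈ 279.03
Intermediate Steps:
r(u) = ⅚ (r(u) = (⅙)*5 = ⅚)
h(N) = 25*N (h(N) = (5*N)*5 = 25*N)
B(h(r(3))) + Y(1)*(-155) = (25*(⅚))² + 1*(-155) = (125/6)² - 155 = 15625/36 - 155 = 10045/36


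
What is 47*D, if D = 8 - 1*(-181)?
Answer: 8883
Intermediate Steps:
D = 189 (D = 8 + 181 = 189)
47*D = 47*189 = 8883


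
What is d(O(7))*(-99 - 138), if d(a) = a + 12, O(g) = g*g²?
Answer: -84135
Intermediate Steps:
O(g) = g³
d(a) = 12 + a
d(O(7))*(-99 - 138) = (12 + 7³)*(-99 - 138) = (12 + 343)*(-237) = 355*(-237) = -84135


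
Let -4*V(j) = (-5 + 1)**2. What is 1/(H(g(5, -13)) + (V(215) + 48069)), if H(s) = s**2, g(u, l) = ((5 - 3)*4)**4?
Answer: 1/16825281 ≈ 5.9434e-8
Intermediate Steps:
V(j) = -4 (V(j) = -(-5 + 1)**2/4 = -1/4*(-4)**2 = -1/4*16 = -4)
g(u, l) = 4096 (g(u, l) = (2*4)**4 = 8**4 = 4096)
1/(H(g(5, -13)) + (V(215) + 48069)) = 1/(4096**2 + (-4 + 48069)) = 1/(16777216 + 48065) = 1/16825281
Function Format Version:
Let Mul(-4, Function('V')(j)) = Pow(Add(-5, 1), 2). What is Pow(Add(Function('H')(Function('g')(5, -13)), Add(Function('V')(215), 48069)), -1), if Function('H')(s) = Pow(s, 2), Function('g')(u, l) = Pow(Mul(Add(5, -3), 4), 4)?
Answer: Rational(1, 16825281) ≈ 5.9434e-8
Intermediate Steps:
Function('V')(j) = -4 (Function('V')(j) = Mul(Rational(-1, 4), Pow(Add(-5, 1), 2)) = Mul(Rational(-1, 4), Pow(-4, 2)) = Mul(Rational(-1, 4), 16) = -4)
Function('g')(u, l) = 4096 (Function('g')(u, l) = Pow(Mul(2, 4), 4) = Pow(8, 4) = 4096)
Pow(Add(Function('H')(Function('g')(5, -13)), Add(Function('V')(215), 48069)), -1) = Pow(Add(Pow(4096, 2), Add(-4, 48069)), -1) = Pow(Add(16777216, 48065), -1) = Pow(16825281, -1) = Rational(1, 16825281)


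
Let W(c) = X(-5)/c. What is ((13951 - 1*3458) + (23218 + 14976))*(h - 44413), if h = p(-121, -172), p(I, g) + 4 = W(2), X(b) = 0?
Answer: -2162530479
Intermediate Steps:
W(c) = 0 (W(c) = 0/c = 0)
p(I, g) = -4 (p(I, g) = -4 + 0 = -4)
h = -4
((13951 - 1*3458) + (23218 + 14976))*(h - 44413) = ((13951 - 1*3458) + (23218 + 14976))*(-4 - 44413) = ((13951 - 3458) + 38194)*(-44417) = (10493 + 38194)*(-44417) = 48687*(-44417) = -2162530479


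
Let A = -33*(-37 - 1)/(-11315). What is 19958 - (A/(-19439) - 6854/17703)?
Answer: 11102039045029274/556259328765 ≈ 19958.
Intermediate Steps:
A = -1254/11315 (A = -33*(-38)*(-1/11315) = 1254*(-1/11315) = -1254/11315 ≈ -0.11083)
19958 - (A/(-19439) - 6854/17703) = 19958 - (-1254/11315/(-19439) - 6854/17703) = 19958 - (-1254/11315*(-1/19439) - 6854*1/17703) = 19958 - (1254/219952285 - 6854/17703) = 19958 - 1*(-215361537404/556259328765) = 19958 + 215361537404/556259328765 = 11102039045029274/556259328765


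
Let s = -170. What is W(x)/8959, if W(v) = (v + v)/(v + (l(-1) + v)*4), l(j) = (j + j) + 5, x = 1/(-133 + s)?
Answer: -2/32530129 ≈ -6.1482e-8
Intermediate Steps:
x = -1/303 (x = 1/(-133 - 170) = 1/(-303) = -1/303 ≈ -0.0033003)
l(j) = 5 + 2*j (l(j) = 2*j + 5 = 5 + 2*j)
W(v) = 2*v/(12 + 5*v) (W(v) = (v + v)/(v + ((5 + 2*(-1)) + v)*4) = (2*v)/(v + ((5 - 2) + v)*4) = (2*v)/(v + (3 + v)*4) = (2*v)/(v + (12 + 4*v)) = (2*v)/(12 + 5*v) = 2*v/(12 + 5*v))
W(x)/8959 = (2*(-1/303)/(12 + 5*(-1/303)))/8959 = (2*(-1/303)/(12 - 5/303))*(1/8959) = (2*(-1/303)/(3631/303))*(1/8959) = (2*(-1/303)*(303/3631))*(1/8959) = -2/3631*1/8959 = -2/32530129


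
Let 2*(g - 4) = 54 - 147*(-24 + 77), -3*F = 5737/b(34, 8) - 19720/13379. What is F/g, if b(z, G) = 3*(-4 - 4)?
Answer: -4542859/218978028 ≈ -0.020746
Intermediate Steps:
b(z, G) = -24 (b(z, G) = 3*(-8) = -24)
F = 4542859/56664 (F = -(5737/(-24) - 19720/13379)/3 = -(5737*(-1/24) - 19720*1/13379)/3 = -(-5737/24 - 1160/787)/3 = -⅓*(-4542859/18888) = 4542859/56664 ≈ 80.172)
g = -7729/2 (g = 4 + (54 - 147*(-24 + 77))/2 = 4 + (54 - 147*53)/2 = 4 + (54 - 7791)/2 = 4 + (½)*(-7737) = 4 - 7737/2 = -7729/2 ≈ -3864.5)
F/g = 4542859/(56664*(-7729/2)) = (4542859/56664)*(-2/7729) = -4542859/218978028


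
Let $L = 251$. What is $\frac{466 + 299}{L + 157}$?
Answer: $\frac{15}{8} \approx 1.875$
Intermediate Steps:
$\frac{466 + 299}{L + 157} = \frac{466 + 299}{251 + 157} = \frac{765}{408} = 765 \cdot \frac{1}{408} = \frac{15}{8}$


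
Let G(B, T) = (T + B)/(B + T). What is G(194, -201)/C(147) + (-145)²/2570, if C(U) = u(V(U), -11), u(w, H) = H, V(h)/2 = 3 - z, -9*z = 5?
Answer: 45741/5654 ≈ 8.0900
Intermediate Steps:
G(B, T) = 1 (G(B, T) = (B + T)/(B + T) = 1)
z = -5/9 (z = -⅑*5 = -5/9 ≈ -0.55556)
V(h) = 64/9 (V(h) = 2*(3 - 1*(-5/9)) = 2*(3 + 5/9) = 2*(32/9) = 64/9)
C(U) = -11
G(194, -201)/C(147) + (-145)²/2570 = 1/(-11) + (-145)²/2570 = 1*(-1/11) + 21025*(1/2570) = -1/11 + 4205/514 = 45741/5654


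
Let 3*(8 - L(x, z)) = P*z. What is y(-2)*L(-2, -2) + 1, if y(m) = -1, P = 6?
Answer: -11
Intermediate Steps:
L(x, z) = 8 - 2*z
y(-2)*L(-2, -2) + 1 = -(8 - 2*(-2)) + 1 = -(8 + 4) + 1 = -1*12 + 1 = -12 + 1 = -11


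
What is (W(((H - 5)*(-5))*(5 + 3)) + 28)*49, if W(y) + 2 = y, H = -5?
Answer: 20874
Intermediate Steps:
W(y) = -2 + y
(W(((H - 5)*(-5))*(5 + 3)) + 28)*49 = ((-2 + ((-5 - 5)*(-5))*(5 + 3)) + 28)*49 = ((-2 - 10*(-5)*8) + 28)*49 = ((-2 + 50*8) + 28)*49 = ((-2 + 400) + 28)*49 = (398 + 28)*49 = 426*49 = 20874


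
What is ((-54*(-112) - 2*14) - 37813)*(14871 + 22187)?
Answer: -1178184994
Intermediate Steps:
((-54*(-112) - 2*14) - 37813)*(14871 + 22187) = ((6048 - 28) - 37813)*37058 = (6020 - 37813)*37058 = -31793*37058 = -1178184994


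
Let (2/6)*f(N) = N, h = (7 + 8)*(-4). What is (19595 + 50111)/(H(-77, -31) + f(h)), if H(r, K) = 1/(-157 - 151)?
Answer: -21469448/55441 ≈ -387.25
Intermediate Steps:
h = -60 (h = 15*(-4) = -60)
H(r, K) = -1/308 (H(r, K) = 1/(-308) = -1/308)
f(N) = 3*N
(19595 + 50111)/(H(-77, -31) + f(h)) = (19595 + 50111)/(-1/308 + 3*(-60)) = 69706/(-1/308 - 180) = 69706/(-55441/308) = 69706*(-308/55441) = -21469448/55441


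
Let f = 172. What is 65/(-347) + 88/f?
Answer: 4839/14921 ≈ 0.32431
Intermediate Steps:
65/(-347) + 88/f = 65/(-347) + 88/172 = 65*(-1/347) + 88*(1/172) = -65/347 + 22/43 = 4839/14921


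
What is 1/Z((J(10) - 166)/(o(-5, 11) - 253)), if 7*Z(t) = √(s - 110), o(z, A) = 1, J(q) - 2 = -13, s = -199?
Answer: -7*I*√309/309 ≈ -0.39822*I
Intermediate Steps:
J(q) = -11 (J(q) = 2 - 13 = -11)
Z(t) = I*√309/7 (Z(t) = √(-199 - 110)/7 = √(-309)/7 = (I*√309)/7 = I*√309/7)
1/Z((J(10) - 166)/(o(-5, 11) - 253)) = 1/(I*√309/7) = -7*I*√309/309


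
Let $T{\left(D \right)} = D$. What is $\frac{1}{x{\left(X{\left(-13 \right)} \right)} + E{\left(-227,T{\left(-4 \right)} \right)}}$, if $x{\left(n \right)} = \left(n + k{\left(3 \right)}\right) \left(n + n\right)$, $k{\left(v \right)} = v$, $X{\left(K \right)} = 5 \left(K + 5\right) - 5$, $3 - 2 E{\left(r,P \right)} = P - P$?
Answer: $\frac{2}{7563} \approx 0.00026445$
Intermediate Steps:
$E{\left(r,P \right)} = \frac{3}{2}$ ($E{\left(r,P \right)} = \frac{3}{2} - \frac{P - P}{2} = \frac{3}{2} - 0 = \frac{3}{2} + 0 = \frac{3}{2}$)
$X{\left(K \right)} = 20 + 5 K$ ($X{\left(K \right)} = 5 \left(5 + K\right) - 5 = \left(25 + 5 K\right) - 5 = 20 + 5 K$)
$x{\left(n \right)} = 2 n \left(3 + n\right)$ ($x{\left(n \right)} = \left(n + 3\right) \left(n + n\right) = \left(3 + n\right) 2 n = 2 n \left(3 + n\right)$)
$\frac{1}{x{\left(X{\left(-13 \right)} \right)} + E{\left(-227,T{\left(-4 \right)} \right)}} = \frac{1}{2 \left(20 + 5 \left(-13\right)\right) \left(3 + \left(20 + 5 \left(-13\right)\right)\right) + \frac{3}{2}} = \frac{1}{2 \left(20 - 65\right) \left(3 + \left(20 - 65\right)\right) + \frac{3}{2}} = \frac{1}{2 \left(-45\right) \left(3 - 45\right) + \frac{3}{2}} = \frac{1}{2 \left(-45\right) \left(-42\right) + \frac{3}{2}} = \frac{1}{3780 + \frac{3}{2}} = \frac{1}{\frac{7563}{2}} = \frac{2}{7563}$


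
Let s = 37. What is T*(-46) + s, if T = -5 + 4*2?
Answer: -101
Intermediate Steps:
T = 3 (T = -5 + 8 = 3)
T*(-46) + s = 3*(-46) + 37 = -138 + 37 = -101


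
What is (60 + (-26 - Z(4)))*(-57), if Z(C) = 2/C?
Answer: -3819/2 ≈ -1909.5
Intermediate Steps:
(60 + (-26 - Z(4)))*(-57) = (60 + (-26 - 2/4))*(-57) = (60 + (-26 - 1*1/2))*(-57) = (60 + (-26 - 1/2))*(-57) = (60 - 53/2)*(-57) = (67/2)*(-57) = -3819/2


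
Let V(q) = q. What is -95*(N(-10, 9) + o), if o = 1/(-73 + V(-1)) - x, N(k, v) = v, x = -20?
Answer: -203775/74 ≈ -2753.7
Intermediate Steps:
o = 1479/74 (o = 1/(-73 - 1) - 1*(-20) = 1/(-74) + 20 = -1/74 + 20 = 1479/74 ≈ 19.986)
-95*(N(-10, 9) + o) = -95*(9 + 1479/74) = -95*2145/74 = -203775/74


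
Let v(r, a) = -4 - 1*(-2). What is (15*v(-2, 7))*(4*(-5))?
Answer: 600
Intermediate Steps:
v(r, a) = -2 (v(r, a) = -4 + 2 = -2)
(15*v(-2, 7))*(4*(-5)) = (15*(-2))*(4*(-5)) = -30*(-20) = 600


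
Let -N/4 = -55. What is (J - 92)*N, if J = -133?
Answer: -49500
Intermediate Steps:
N = 220 (N = -4*(-55) = 220)
(J - 92)*N = (-133 - 92)*220 = -225*220 = -49500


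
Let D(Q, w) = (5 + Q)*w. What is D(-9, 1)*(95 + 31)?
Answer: -504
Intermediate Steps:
D(Q, w) = w*(5 + Q)
D(-9, 1)*(95 + 31) = (1*(5 - 9))*(95 + 31) = (1*(-4))*126 = -4*126 = -504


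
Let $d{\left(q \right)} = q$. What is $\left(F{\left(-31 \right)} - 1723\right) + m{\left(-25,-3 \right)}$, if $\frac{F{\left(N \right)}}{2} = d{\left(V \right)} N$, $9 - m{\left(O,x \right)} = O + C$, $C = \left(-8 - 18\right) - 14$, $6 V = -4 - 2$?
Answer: $-1587$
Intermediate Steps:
$V = -1$ ($V = \frac{-4 - 2}{6} = \frac{1}{6} \left(-6\right) = -1$)
$C = -40$ ($C = -26 - 14 = -40$)
$m{\left(O,x \right)} = 49 - O$ ($m{\left(O,x \right)} = 9 - \left(O - 40\right) = 9 - \left(-40 + O\right) = 49 - O$)
$F{\left(N \right)} = - 2 N$ ($F{\left(N \right)} = 2 \left(- N\right) = - 2 N$)
$\left(F{\left(-31 \right)} - 1723\right) + m{\left(-25,-3 \right)} = \left(\left(-2\right) \left(-31\right) - 1723\right) + \left(49 - -25\right) = \left(62 - 1723\right) + \left(49 + 25\right) = -1661 + 74 = -1587$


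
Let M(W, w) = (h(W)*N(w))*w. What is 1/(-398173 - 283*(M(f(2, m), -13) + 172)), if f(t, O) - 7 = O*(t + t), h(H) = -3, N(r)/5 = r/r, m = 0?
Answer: -1/502034 ≈ -1.9919e-6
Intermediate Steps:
N(r) = 5 (N(r) = 5*(r/r) = 5*1 = 5)
f(t, O) = 7 + 2*O*t (f(t, O) = 7 + O*(t + t) = 7 + O*(2*t) = 7 + 2*O*t)
M(W, w) = -15*w (M(W, w) = (-3*5)*w = -15*w)
1/(-398173 - 283*(M(f(2, m), -13) + 172)) = 1/(-398173 - 283*(-15*(-13) + 172)) = 1/(-398173 - 283*(195 + 172)) = 1/(-398173 - 283*367) = 1/(-398173 - 103861) = 1/(-502034) = -1/502034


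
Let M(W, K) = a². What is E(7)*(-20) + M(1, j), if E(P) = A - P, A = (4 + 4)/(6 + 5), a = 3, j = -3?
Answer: 1479/11 ≈ 134.45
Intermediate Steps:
M(W, K) = 9 (M(W, K) = 3² = 9)
A = 8/11 ≈ 0.72727
E(P) = 8/11 - P
E(7)*(-20) + M(1, j) = (8/11 - 1*7)*(-20) + 9 = (8/11 - 7)*(-20) + 9 = -69/11*(-20) + 9 = 1380/11 + 9 = 1479/11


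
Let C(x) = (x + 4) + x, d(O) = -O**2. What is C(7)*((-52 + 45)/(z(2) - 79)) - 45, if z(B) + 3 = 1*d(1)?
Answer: -3609/83 ≈ -43.482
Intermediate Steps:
z(B) = -4 (z(B) = -3 + 1*(-1*1**2) = -3 + 1*(-1*1) = -3 + 1*(-1) = -3 - 1 = -4)
C(x) = 4 + 2*x (C(x) = (4 + x) + x = 4 + 2*x)
C(7)*((-52 + 45)/(z(2) - 79)) - 45 = (4 + 2*7)*((-52 + 45)/(-4 - 79)) - 45 = (4 + 14)*(-7/(-83)) - 45 = 18*(-7*(-1/83)) - 45 = 18*(7/83) - 45 = 126/83 - 45 = -3609/83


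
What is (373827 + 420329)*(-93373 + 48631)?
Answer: -35532127752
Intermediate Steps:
(373827 + 420329)*(-93373 + 48631) = 794156*(-44742) = -35532127752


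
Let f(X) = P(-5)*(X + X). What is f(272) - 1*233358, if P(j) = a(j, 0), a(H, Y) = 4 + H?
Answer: -233902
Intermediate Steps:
P(j) = 4 + j
f(X) = -2*X (f(X) = (4 - 5)*(X + X) = -2*X)
f(272) - 1*233358 = -2*272 - 1*233358 = -544 - 233358 = -233902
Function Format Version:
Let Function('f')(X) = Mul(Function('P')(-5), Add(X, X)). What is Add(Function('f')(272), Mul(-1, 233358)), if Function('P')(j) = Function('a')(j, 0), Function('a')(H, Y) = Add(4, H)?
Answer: -233902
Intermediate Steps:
Function('P')(j) = Add(4, j)
Function('f')(X) = Mul(-2, X) (Function('f')(X) = Mul(Add(4, -5), Add(X, X)) = Mul(-1, Mul(2, X)) = Mul(-2, X))
Add(Function('f')(272), Mul(-1, 233358)) = Add(Mul(-2, 272), Mul(-1, 233358)) = Add(-544, -233358) = -233902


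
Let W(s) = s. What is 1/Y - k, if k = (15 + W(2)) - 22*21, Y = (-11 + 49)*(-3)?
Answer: 50729/114 ≈ 444.99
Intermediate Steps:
Y = -114 (Y = 38*(-3) = -114)
k = -445 (k = (15 + 2) - 22*21 = 17 - 462 = -445)
1/Y - k = 1/(-114) - 1*(-445) = -1/114 + 445 = 50729/114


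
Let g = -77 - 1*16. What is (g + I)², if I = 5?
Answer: 7744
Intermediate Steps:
g = -93 (g = -77 - 16 = -93)
(g + I)² = (-93 + 5)² = (-88)² = 7744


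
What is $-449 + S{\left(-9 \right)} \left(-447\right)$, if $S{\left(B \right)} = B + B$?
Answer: $7597$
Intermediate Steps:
$S{\left(B \right)} = 2 B$
$-449 + S{\left(-9 \right)} \left(-447\right) = -449 + 2 \left(-9\right) \left(-447\right) = -449 - -8046 = -449 + 8046 = 7597$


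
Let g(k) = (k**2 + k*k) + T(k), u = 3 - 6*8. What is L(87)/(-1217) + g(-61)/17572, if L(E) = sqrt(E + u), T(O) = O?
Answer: 7381/17572 - sqrt(42)/1217 ≈ 0.41472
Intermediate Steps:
u = -45 (u = 3 - 48 = -45)
g(k) = k + 2*k**2 (g(k) = (k**2 + k*k) + k = (k**2 + k**2) + k = 2*k**2 + k = k + 2*k**2)
L(E) = sqrt(-45 + E) (L(E) = sqrt(E - 45) = sqrt(-45 + E))
L(87)/(-1217) + g(-61)/17572 = sqrt(-45 + 87)/(-1217) - 61*(1 + 2*(-61))/17572 = sqrt(42)*(-1/1217) - 61*(1 - 122)*(1/17572) = -sqrt(42)/1217 - 61*(-121)*(1/17572) = -sqrt(42)/1217 + 7381*(1/17572) = -sqrt(42)/1217 + 7381/17572 = 7381/17572 - sqrt(42)/1217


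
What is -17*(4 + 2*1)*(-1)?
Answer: 102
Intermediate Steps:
-17*(4 + 2*1)*(-1) = -17*(4 + 2)*(-1) = -17*6*(-1) = -102*(-1) = 102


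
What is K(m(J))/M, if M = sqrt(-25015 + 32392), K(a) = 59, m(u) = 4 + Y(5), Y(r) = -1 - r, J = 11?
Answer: 59*sqrt(7377)/7377 ≈ 0.68693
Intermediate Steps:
m(u) = -2 (m(u) = 4 + (-1 - 1*5) = 4 + (-1 - 5) = 4 - 6 = -2)
M = sqrt(7377) ≈ 85.889
K(m(J))/M = 59/(sqrt(7377)) = 59*(sqrt(7377)/7377) = 59*sqrt(7377)/7377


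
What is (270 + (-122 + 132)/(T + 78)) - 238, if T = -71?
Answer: 234/7 ≈ 33.429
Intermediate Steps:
(270 + (-122 + 132)/(T + 78)) - 238 = (270 + (-122 + 132)/(-71 + 78)) - 238 = (270 + 10/7) - 238 = 1900/7 - 238 = 234/7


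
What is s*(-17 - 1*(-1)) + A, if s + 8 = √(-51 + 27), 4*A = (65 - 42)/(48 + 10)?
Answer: 29719/232 - 32*I*√6 ≈ 128.1 - 78.384*I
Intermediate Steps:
A = 23/232 (A = ((65 - 42)/(48 + 10))/4 = (23/58)/4 = (23*(1/58))/4 = (¼)*(23/58) = 23/232 ≈ 0.099138)
s = -8 + 2*I*√6 (s = -8 + √(-51 + 27) = -8 + √(-24) = -8 + 2*I*√6 ≈ -8.0 + 4.899*I)
s*(-17 - 1*(-1)) + A = (-8 + 2*I*√6)*(-17 - 1*(-1)) + 23/232 = (-8 + 2*I*√6)*(-17 + 1) + 23/232 = (-8 + 2*I*√6)*(-16) + 23/232 = (128 - 32*I*√6) + 23/232 = 29719/232 - 32*I*√6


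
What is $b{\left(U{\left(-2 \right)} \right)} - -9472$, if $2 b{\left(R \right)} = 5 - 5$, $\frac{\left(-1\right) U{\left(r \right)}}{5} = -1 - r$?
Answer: $9472$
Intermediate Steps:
$U{\left(r \right)} = 5 + 5 r$ ($U{\left(r \right)} = - 5 \left(-1 - r\right) = 5 + 5 r$)
$b{\left(R \right)} = 0$ ($b{\left(R \right)} = \frac{5 - 5}{2} = \frac{1}{2} \cdot 0 = 0$)
$b{\left(U{\left(-2 \right)} \right)} - -9472 = 0 - -9472 = 0 + 9472 = 9472$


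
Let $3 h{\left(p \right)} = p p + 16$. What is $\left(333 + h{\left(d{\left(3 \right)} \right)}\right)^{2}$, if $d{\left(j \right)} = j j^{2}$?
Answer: $\frac{3041536}{9} \approx 3.3795 \cdot 10^{5}$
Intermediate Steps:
$d{\left(j \right)} = j^{3}$
$h{\left(p \right)} = \frac{16}{3} + \frac{p^{2}}{3}$ ($h{\left(p \right)} = \frac{p p + 16}{3} = \frac{p^{2} + 16}{3} = \frac{16 + p^{2}}{3} = \frac{16}{3} + \frac{p^{2}}{3}$)
$\left(333 + h{\left(d{\left(3 \right)} \right)}\right)^{2} = \left(333 + \left(\frac{16}{3} + \frac{\left(3^{3}\right)^{2}}{3}\right)\right)^{2} = \left(333 + \left(\frac{16}{3} + \frac{27^{2}}{3}\right)\right)^{2} = \left(333 + \left(\frac{16}{3} + \frac{1}{3} \cdot 729\right)\right)^{2} = \left(333 + \left(\frac{16}{3} + 243\right)\right)^{2} = \left(333 + \frac{745}{3}\right)^{2} = \left(\frac{1744}{3}\right)^{2} = \frac{3041536}{9}$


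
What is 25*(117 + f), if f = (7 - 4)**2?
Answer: 3150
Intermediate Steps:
f = 9 (f = 3**2 = 9)
25*(117 + f) = 25*(117 + 9) = 25*126 = 3150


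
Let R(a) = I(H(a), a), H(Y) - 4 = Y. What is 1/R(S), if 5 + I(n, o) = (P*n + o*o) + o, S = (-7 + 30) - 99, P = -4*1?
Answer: 1/5983 ≈ 0.00016714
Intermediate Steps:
H(Y) = 4 + Y
P = -4
S = -76 (S = 23 - 99 = -76)
I(n, o) = -5 + o + o² - 4*n (I(n, o) = -5 + ((-4*n + o*o) + o) = -5 + ((-4*n + o²) + o) = -5 + ((o² - 4*n) + o) = -5 + (o + o² - 4*n) = -5 + o + o² - 4*n)
R(a) = -21 + a² - 3*a (R(a) = -5 + a + a² - 4*(4 + a) = -5 + a + a² + (-16 - 4*a) = -21 + a² - 3*a)
1/R(S) = 1/(-21 + (-76)² - 3*(-76)) = 1/(-21 + 5776 + 228) = 1/5983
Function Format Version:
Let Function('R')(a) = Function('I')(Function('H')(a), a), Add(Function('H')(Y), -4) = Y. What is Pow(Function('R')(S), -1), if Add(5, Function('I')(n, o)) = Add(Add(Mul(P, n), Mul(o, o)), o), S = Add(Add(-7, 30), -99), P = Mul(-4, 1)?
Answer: Rational(1, 5983) ≈ 0.00016714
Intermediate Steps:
Function('H')(Y) = Add(4, Y)
P = -4
S = -76 (S = Add(23, -99) = -76)
Function('I')(n, o) = Add(-5, o, Pow(o, 2), Mul(-4, n)) (Function('I')(n, o) = Add(-5, Add(Add(Mul(-4, n), Mul(o, o)), o)) = Add(-5, Add(Add(Mul(-4, n), Pow(o, 2)), o)) = Add(-5, Add(Add(Pow(o, 2), Mul(-4, n)), o)) = Add(-5, Add(o, Pow(o, 2), Mul(-4, n))) = Add(-5, o, Pow(o, 2), Mul(-4, n)))
Function('R')(a) = Add(-21, Pow(a, 2), Mul(-3, a)) (Function('R')(a) = Add(-5, a, Pow(a, 2), Mul(-4, Add(4, a))) = Add(-5, a, Pow(a, 2), Add(-16, Mul(-4, a))) = Add(-21, Pow(a, 2), Mul(-3, a)))
Pow(Function('R')(S), -1) = Pow(Add(-21, Pow(-76, 2), Mul(-3, -76)), -1) = Pow(Add(-21, 5776, 228), -1) = Pow(5983, -1) = Rational(1, 5983)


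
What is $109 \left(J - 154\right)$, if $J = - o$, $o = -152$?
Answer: $-218$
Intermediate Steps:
$J = 152$ ($J = \left(-1\right) \left(-152\right) = 152$)
$109 \left(J - 154\right) = 109 \left(152 - 154\right) = 109 \left(-2\right) = -218$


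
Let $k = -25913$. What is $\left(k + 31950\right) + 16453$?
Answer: $22490$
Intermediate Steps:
$\left(k + 31950\right) + 16453 = \left(-25913 + 31950\right) + 16453 = 6037 + 16453 = 22490$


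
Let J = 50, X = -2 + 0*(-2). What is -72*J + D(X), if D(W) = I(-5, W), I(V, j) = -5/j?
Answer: -7195/2 ≈ -3597.5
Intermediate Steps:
X = -2 (X = -2 + 0 = -2)
D(W) = -5/W
-72*J + D(X) = -72*50 - 5/(-2) = -3600 - 5*(-1/2) = -3600 + 5/2 = -7195/2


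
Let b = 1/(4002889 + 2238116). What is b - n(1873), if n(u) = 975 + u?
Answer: -17774382239/6241005 ≈ -2848.0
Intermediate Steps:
b = 1/6241005 ≈ 1.6023e-7
b - n(1873) = 1/6241005 - (975 + 1873) = 1/6241005 - 1*2848 = 1/6241005 - 2848 = -17774382239/6241005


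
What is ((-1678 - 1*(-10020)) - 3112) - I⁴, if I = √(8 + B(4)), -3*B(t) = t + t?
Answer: 46814/9 ≈ 5201.6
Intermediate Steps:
B(t) = -2*t/3 (B(t) = -(t + t)/3 = -2*t/3)
I = 4*√3/3 (I = √(8 - ⅔*4) = √(8 - 8/3) = √(16/3) = 4*√3/3 ≈ 2.3094)
((-1678 - 1*(-10020)) - 3112) - I⁴ = ((-1678 - 1*(-10020)) - 3112) - (4*√3/3)⁴ = ((-1678 + 10020) - 3112) - 1*256/9 = (8342 - 3112) - 256/9 = 5230 - 256/9 = 46814/9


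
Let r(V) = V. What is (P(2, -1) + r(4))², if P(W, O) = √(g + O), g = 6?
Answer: (4 + √5)² ≈ 38.889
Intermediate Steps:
P(W, O) = √(6 + O)
(P(2, -1) + r(4))² = (√(6 - 1) + 4)² = (√5 + 4)² = (4 + √5)²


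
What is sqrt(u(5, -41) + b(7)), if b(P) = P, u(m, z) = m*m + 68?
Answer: 10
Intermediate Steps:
u(m, z) = 68 + m**2 (u(m, z) = m**2 + 68 = 68 + m**2)
sqrt(u(5, -41) + b(7)) = sqrt((68 + 5**2) + 7) = sqrt((68 + 25) + 7) = sqrt(93 + 7) = sqrt(100) = 10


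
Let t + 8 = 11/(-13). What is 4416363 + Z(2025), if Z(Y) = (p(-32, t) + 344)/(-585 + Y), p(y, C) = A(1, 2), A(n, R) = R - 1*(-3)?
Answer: 6359563069/1440 ≈ 4.4164e+6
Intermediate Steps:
A(n, R) = 3 + R (A(n, R) = R + 3 = 3 + R)
t = -115/13 (t = -8 + 11/(-13) = -8 + 11*(-1/13) = -8 - 11/13 = -115/13 ≈ -8.8462)
p(y, C) = 5 (p(y, C) = 3 + 2 = 5)
Z(Y) = 349/(-585 + Y) (Z(Y) = (5 + 344)/(-585 + Y) = 349/(-585 + Y))
4416363 + Z(2025) = 4416363 + 349/(-585 + 2025) = 4416363 + 349/1440 = 6359563069/1440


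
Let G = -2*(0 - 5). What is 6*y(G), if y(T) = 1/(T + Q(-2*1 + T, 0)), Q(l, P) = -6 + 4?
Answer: ¾ ≈ 0.75000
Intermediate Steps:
G = 10 (G = -2*(-5) = 10)
Q(l, P) = -2
y(T) = 1/(-2 + T) (y(T) = 1/(T - 2) = 1/(-2 + T))
6*y(G) = 6/(-2 + 10) = 6/8 = 6*(⅛) = ¾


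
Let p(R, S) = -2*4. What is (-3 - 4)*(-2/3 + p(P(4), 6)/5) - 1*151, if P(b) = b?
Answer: -2027/15 ≈ -135.13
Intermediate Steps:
p(R, S) = -8
(-3 - 4)*(-2/3 + p(P(4), 6)/5) - 1*151 = (-3 - 4)*(-2/3 - 8/5) - 1*151 = -7*(-2*⅓ - 8*⅕) - 151 = -7*(-⅔ - 8/5) - 151 = -7*(-34/15) - 151 = 238/15 - 151 = -2027/15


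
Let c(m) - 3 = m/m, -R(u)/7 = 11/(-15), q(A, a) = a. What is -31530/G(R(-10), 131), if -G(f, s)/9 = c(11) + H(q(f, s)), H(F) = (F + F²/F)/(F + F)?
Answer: 2102/3 ≈ 700.67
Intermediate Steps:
H(F) = 1 (H(F) = (F + F)/((2*F)) = (2*F)*(1/(2*F)) = 1)
R(u) = 77/15 (R(u) = -77/(-15) = -77*(-1)/15 = -7*(-11/15) = 77/15)
c(m) = 4 (c(m) = 3 + m/m = 3 + 1 = 4)
G(f, s) = -45 (G(f, s) = -9*(4 + 1) = -9*5 = -45)
-31530/G(R(-10), 131) = -31530/(-45) = -31530*(-1/45) = 2102/3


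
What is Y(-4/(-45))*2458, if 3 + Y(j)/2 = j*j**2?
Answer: -1343596876/91125 ≈ -14745.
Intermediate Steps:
Y(j) = -6 + 2*j**3 (Y(j) = -6 + 2*(j*j**2) = -6 + 2*j**3)
Y(-4/(-45))*2458 = (-6 + 2*(-4/(-45))**3)*2458 = (-6 + 2*(-4*(-1/45))**3)*2458 = (-6 + 2*(4/45)**3)*2458 = (-6 + 2*(64/91125))*2458 = (-6 + 128/91125)*2458 = -546622/91125*2458 = -1343596876/91125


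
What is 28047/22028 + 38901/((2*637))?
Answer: 446321553/14031836 ≈ 31.808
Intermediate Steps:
28047/22028 + 38901/((2*637)) = 28047*(1/22028) + 38901/1274 = 28047/22028 + 38901*(1/1274) = 28047/22028 + 38901/1274 = 446321553/14031836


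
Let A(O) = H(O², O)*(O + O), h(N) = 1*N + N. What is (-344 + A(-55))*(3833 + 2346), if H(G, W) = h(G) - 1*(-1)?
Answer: -4114929766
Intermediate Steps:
h(N) = 2*N (h(N) = N + N = 2*N)
H(G, W) = 1 + 2*G (H(G, W) = 2*G - 1*(-1) = 2*G + 1 = 1 + 2*G)
A(O) = 2*O*(1 + 2*O²) (A(O) = (1 + 2*O²)*(O + O) = (1 + 2*O²)*(2*O) = 2*O*(1 + 2*O²))
(-344 + A(-55))*(3833 + 2346) = (-344 + (2*(-55) + 4*(-55)³))*(3833 + 2346) = (-344 + (-110 + 4*(-166375)))*6179 = (-344 + (-110 - 665500))*6179 = (-344 - 665610)*6179 = -665954*6179 = -4114929766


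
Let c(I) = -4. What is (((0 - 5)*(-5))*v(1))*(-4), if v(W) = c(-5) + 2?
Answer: 200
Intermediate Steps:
v(W) = -2 (v(W) = -4 + 2 = -2)
(((0 - 5)*(-5))*v(1))*(-4) = (((0 - 5)*(-5))*(-2))*(-4) = (-5*(-5)*(-2))*(-4) = (25*(-2))*(-4) = -50*(-4) = 200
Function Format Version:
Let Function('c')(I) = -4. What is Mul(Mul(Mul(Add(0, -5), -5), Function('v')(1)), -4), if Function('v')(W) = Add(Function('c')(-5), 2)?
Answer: 200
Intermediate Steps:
Function('v')(W) = -2 (Function('v')(W) = Add(-4, 2) = -2)
Mul(Mul(Mul(Add(0, -5), -5), Function('v')(1)), -4) = Mul(Mul(Mul(Add(0, -5), -5), -2), -4) = Mul(Mul(Mul(-5, -5), -2), -4) = Mul(Mul(25, -2), -4) = Mul(-50, -4) = 200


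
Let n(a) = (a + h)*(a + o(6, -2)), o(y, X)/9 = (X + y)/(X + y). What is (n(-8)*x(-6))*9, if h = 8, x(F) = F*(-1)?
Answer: 0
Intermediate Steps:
o(y, X) = 9 (o(y, X) = 9*((X + y)/(X + y)) = 9*1 = 9)
x(F) = -F
n(a) = (8 + a)*(9 + a) (n(a) = (a + 8)*(a + 9) = (8 + a)*(9 + a))
(n(-8)*x(-6))*9 = ((72 + (-8)² + 17*(-8))*(-1*(-6)))*9 = ((72 + 64 - 136)*6)*9 = (0*6)*9 = 0*9 = 0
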